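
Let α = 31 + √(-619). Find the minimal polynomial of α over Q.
m_α(x) = x^2 - 62x + 1580

From α - 31 = √(-619), squaring gives (α - 31)^2 = -619, i.e. α^2 - 62α + 961 = -619, so α^2 - 62α + 1580 = 0. The discriminant of x^2 - 62x + 1580 is (-62)^2 - 4·(1580) = 3844 - 6320 = -2476, and 4·(-619) is not a perfect square in Q since -619 is squarefree and ≠ 1. Hence x^2 - 62x + 1580 is irreducible over Q and is the minimal polynomial of α.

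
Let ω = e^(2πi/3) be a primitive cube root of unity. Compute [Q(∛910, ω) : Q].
[Q(∛910, ω) : Q] = 6

[Q(∛910):Q] = 3 (min poly x^3 - 910, irreducible since 910 is not a perfect cube). [Q(ω):Q] = 2 (min poly x^2 + x + 1). Since Q(∛910) ⊂ R and ω ∉ R, we have ω ∉ Q(∛910), so x^2 + x + 1 remains irreducible over Q(∛910) and [Q(∛910, ω) : Q(∛910)] = 2. By the tower law, [Q(∛910, ω) : Q] = 3 · 2 = 6. (In fact Q(∛910, ω) is the splitting field of x^3 - 910 over Q.)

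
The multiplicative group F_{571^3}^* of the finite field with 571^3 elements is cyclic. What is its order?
|F_{571^3}^*| = 186169410

F_{571^3} has 571^3 = 186169411 elements; its multiplicative group consists of all nonzero elements, so |F_{571^3}^*| = 186169411 - 1 = 186169410. (It is cyclic since any finite subgroup of the multiplicative group of a field is cyclic.)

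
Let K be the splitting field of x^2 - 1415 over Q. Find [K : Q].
[K : Q] = 2

f(x) = x^2 - 1415 factors as (x - √1415)(x + √1415). The splitting field is K = Q(√1415). Since 1415 is squarefree and > 1, it is not a perfect square, so x^2 - 1415 is irreducible over Q and [Q(√1415) : Q] = 2. Hence [K : Q] = 2.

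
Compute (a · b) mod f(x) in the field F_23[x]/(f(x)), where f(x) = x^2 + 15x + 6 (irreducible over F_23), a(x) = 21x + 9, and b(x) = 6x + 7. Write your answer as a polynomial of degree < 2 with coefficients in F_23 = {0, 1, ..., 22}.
a · b ≡ 13x + 20 (mod f(x))

Multiply in F_23[x]: a(x)·b(x) = (21x + 9)·(6x + 7) = 11x^2 + 17x + 17. This has degree ≥ 2, so divide by f(x) over F_23: 11x^2 + 17x + 17 = (11)·(x^2 + 15x + 6) + (13x + 20). Hence a·b ≡ 13x + 20 (mod f). (F_23[x]/(f) is a field with 23^2 = 529 elements since f is irreducible of degree 2.)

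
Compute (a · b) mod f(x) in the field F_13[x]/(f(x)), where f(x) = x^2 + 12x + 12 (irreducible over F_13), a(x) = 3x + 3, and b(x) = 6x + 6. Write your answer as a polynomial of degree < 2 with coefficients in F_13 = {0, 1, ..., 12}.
a · b ≡ 2x + 10 (mod f(x))

Multiply in F_13[x]: a(x)·b(x) = (3x + 3)·(6x + 6) = 5x^2 + 10x + 5. This has degree ≥ 2, so divide by f(x) over F_13: 5x^2 + 10x + 5 = (5)·(x^2 + 12x + 12) + (2x + 10). Hence a·b ≡ 2x + 10 (mod f). (F_13[x]/(f) is a field with 13^2 = 169 elements since f is irreducible of degree 2.)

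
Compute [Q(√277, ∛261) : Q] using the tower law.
[Q(√277, ∛261) : Q] = 6

Let L = Q(√277, ∛261). Since Q(√277) ⊂ L and [Q(√277):Q] = 2, the tower law gives 2 | [L:Q]. Likewise Q(∛261) ⊂ L with [Q(∛261):Q] = 3 (because 261 is not a perfect cube), so 3 | [L:Q]. As gcd(2,3) = 1, [L:Q] is divisible by 6. Conversely L is generated over Q by √277 and ∛261, so [L:Q] ≤ 2·3 = 6. Therefore [Q(√277, ∛261) : Q] = 6.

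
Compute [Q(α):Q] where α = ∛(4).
[Q(α):Q] = 3

The minimal polynomial of α is x^3 - 4, irreducible over Q since 4 is not a perfect cube (so x^3 - 4 has no rational root). Hence [Q(α):Q] = deg(m_α) = 3.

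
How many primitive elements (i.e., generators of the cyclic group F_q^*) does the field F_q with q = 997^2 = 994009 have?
There are φ(994008) = 326688 primitive elements

F_q^* is cyclic of order q - 1 = 994008. A cyclic group of order m has exactly φ(m) generators. Here m = 994008 = 2^3 · 3 · 83 · 499, so the number of primitive elements is φ(994008) = 326688.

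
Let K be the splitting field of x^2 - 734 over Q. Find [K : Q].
[K : Q] = 2

f(x) = x^2 - 734 factors as (x - √734)(x + √734). The splitting field is K = Q(√734). Since 734 is squarefree and > 1, it is not a perfect square, so x^2 - 734 is irreducible over Q and [Q(√734) : Q] = 2. Hence [K : Q] = 2.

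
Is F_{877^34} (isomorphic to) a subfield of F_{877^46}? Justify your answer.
No: F_{877^34} is not a subfield of F_{877^46}

F_{p^m} embeds in F_{p^n} iff m | n. Here 34 ∤ 46 (since 46 = 1·34 + 12 with remainder 12 ≠ 0), so F_{877^34} is not a subfield of F_{877^46}. Equivalently: if it were, the tower law would give 34 = [F_{877^34}:F_877] dividing [F_{877^46}:F_877] = 46, contradiction.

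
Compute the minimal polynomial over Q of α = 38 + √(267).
m_α(x) = x^2 - 76x + 1177

From α - 38 = √(267), squaring gives (α - 38)^2 = 267, i.e. α^2 - 76α + 1444 = 267, so α^2 - 76α + 1177 = 0. The discriminant of x^2 - 76x + 1177 is (-76)^2 - 4·(1177) = 5776 - 4708 = 1068, and 4·(267) is not a perfect square in Q since 267 is squarefree and ≠ 1. Hence x^2 - 76x + 1177 is irreducible over Q and is the minimal polynomial of α.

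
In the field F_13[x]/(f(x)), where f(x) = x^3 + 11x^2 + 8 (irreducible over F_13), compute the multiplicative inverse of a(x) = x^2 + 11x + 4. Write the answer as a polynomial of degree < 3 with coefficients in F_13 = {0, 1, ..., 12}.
a(x)^(-1) ≡ 4x^2 + 10 (mod f(x))

Since f is irreducible over F_13, F_13[x]/(f) is a field and a(x) ≠ 0 has an inverse. Apply the extended Euclidean algorithm to f(x) and a(x) in F_13[x]: f(x) = (x)·a(x) + (9x + 8);  a(x) = (3x)·(9x + 8) + (4). The last nonzero remainder is the constant 4 = gcd(f, a) in F_13. Back-substituting through the division chain expresses 4 = s(x)·a(x) + t(x)·f(x) with s(x) ≡ 3x^2 + 1 (mod f), so (3x^2 + 1)·a(x) ≡ 4 (mod f). Multiplying by 4^(-1) ≡ 10 in F_13 gives a(x)^(-1) ≡ 10·(3x^2 + 1) ≡ 4x^2 + 10 (mod f). Check: (x^2 + 11x + 4)·(4x^2 + 10) = 4x^4 + 5x^3 + 6x + 1 ≡ 1 (mod x^3 + 11x^2 + 8).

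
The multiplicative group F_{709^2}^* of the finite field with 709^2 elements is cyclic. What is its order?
|F_{709^2}^*| = 502680

F_{709^2} has 709^2 = 502681 elements; its multiplicative group consists of all nonzero elements, so |F_{709^2}^*| = 502681 - 1 = 502680. (It is cyclic since any finite subgroup of the multiplicative group of a field is cyclic.)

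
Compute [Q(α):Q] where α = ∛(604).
[Q(α):Q] = 3

The minimal polynomial of α is x^3 - 604, irreducible over Q since 604 is not a perfect cube (so x^3 - 604 has no rational root). Hence [Q(α):Q] = deg(m_α) = 3.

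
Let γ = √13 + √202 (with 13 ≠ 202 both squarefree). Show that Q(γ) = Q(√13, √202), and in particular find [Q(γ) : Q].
[Q(γ) : Q] = 4 (equivalently, Q(γ) = Q(√13, √202))

Obviously Q(γ) ⊆ Q(√13, √202), and [Q(√13, √202):Q] = 4 (since 13, 202 are distinct squarefree integers > 1 with 2626 not a perfect square). To show equality we compute the minimal polynomial of γ. From γ = √13 + √202: γ^2 = 13 + 2√(2626) + 202 = 215 + 2√(2626), so γ^2 - 215 = 2√(2626); squaring, (γ^2 - 215)^2 = 4·2626, i.e. γ^4 - 430γ^2 + 46225 - 10504 = 0, i.e. γ^4 - 430γ^2 + 35721 = 0. So γ is a root of x^4 - 430x^2 + 35721. This polynomial is irreducible over Q: it has no rational root (each ±√13 ± √202 is irrational), and any factorization into two quadratics over Q would force √(2626) ∈ Q (pairing opposite roots) or √13, √202 ∈ Q (other pairings), all impossible. Hence [Q(γ):Q] = 4 = [Q(√13, √202):Q], so Q(γ) = Q(√13, √202).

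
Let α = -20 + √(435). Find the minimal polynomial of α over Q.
m_α(x) = x^2 + 40x - 35

From α + 20 = √(435), squaring gives (α + 20)^2 = 435, i.e. α^2 + 40α + 400 = 435, so α^2 + 40α - 35 = 0. The discriminant of x^2 + 40x - 35 is (40)^2 - 4·(-35) = 1600 + 140 = 1740, and 4·(435) is not a perfect square in Q since 435 is squarefree and ≠ 1. Hence x^2 + 40x - 35 is irreducible over Q and is the minimal polynomial of α.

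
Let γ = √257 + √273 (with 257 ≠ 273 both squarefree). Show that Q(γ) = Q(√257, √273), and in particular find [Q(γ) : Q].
[Q(γ) : Q] = 4 (equivalently, Q(γ) = Q(√257, √273))

Obviously Q(γ) ⊆ Q(√257, √273), and [Q(√257, √273):Q] = 4 (since 257, 273 are distinct squarefree integers > 1 with 70161 not a perfect square). To show equality we compute the minimal polynomial of γ. From γ = √257 + √273: γ^2 = 257 + 2√(70161) + 273 = 530 + 2√(70161), so γ^2 - 530 = 2√(70161); squaring, (γ^2 - 530)^2 = 4·70161, i.e. γ^4 - 1060γ^2 + 280900 - 280644 = 0, i.e. γ^4 - 1060γ^2 + 256 = 0. So γ is a root of x^4 - 1060x^2 + 256. This polynomial is irreducible over Q: it has no rational root (each ±√257 ± √273 is irrational), and any factorization into two quadratics over Q would force √(70161) ∈ Q (pairing opposite roots) or √257, √273 ∈ Q (other pairings), all impossible. Hence [Q(γ):Q] = 4 = [Q(√257, √273):Q], so Q(γ) = Q(√257, √273).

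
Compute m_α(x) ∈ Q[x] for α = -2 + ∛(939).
m_α(x) = x^3 + 6x^2 + 12x - 931

Set β = α + 2 = ∛(939), so β^3 = 939. Then (α + 2)^3 - 939 = 0, i.e. α is a root of g(x) = (x + 2)^3 - 939 = x^3 + 6x^2 + 12x - 931. Since g(x) = h(x + 2) where h(x) = x^3 - 939, and h is irreducible over Q (because 939 is not a perfect cube, so h has no rational root, and a monic cubic with no rational root is irreducible), g is also irreducible (irreducibility is preserved under the substitution x → x + 2). Hence m_α(x) = x^3 + 6x^2 + 12x - 931.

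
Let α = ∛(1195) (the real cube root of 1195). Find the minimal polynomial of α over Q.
m_α(x) = x^3 - 1195

α satisfies α^3 = 1195, so x^3 - 1195 annihilates α. By the rational root test, a rational root p/q (in lowest terms) of x^3 - 1195 would satisfy p^3 = 1195 q^3, forcing q = 1 and p^3 = 1195; but 1195 is not a perfect cube, contradiction. A monic cubic over Q with no rational root is irreducible (any nontrivial factorization would include a linear factor). Hence x^3 - 1195 is the minimal polynomial of α, and in particular [Q(α):Q] = 3.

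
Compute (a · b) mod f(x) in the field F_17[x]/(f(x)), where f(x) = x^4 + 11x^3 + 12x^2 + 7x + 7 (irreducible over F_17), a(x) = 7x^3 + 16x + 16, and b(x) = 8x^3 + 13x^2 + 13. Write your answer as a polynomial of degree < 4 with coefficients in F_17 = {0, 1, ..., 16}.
a · b ≡ 15x^3 + 15x^2 + 8x + 5 (mod f(x))

Multiply in F_17[x]: a(x)·b(x) = (7x^3 + 16x + 16)·(8x^3 + 13x^2 + 13) = 5x^6 + 6x^5 + 9x^4 + 2x^3 + 4x^2 + 4x + 4. This has degree ≥ 4, so divide by f(x) over F_17: 5x^6 + 6x^5 + 9x^4 + 2x^3 + 4x^2 + 4x + 4 = (5x^2 + 2x + 12)·(x^4 + 11x^3 + 12x^2 + 7x + 7) + (15x^3 + 15x^2 + 8x + 5). Hence a·b ≡ 15x^3 + 15x^2 + 8x + 5 (mod f). (F_17[x]/(f) is a field with 17^4 = 83521 elements since f is irreducible of degree 4.)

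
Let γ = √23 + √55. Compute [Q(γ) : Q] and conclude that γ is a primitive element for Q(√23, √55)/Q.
[Q(γ) : Q] = 4 (equivalently, Q(γ) = Q(√23, √55))

Obviously Q(γ) ⊆ Q(√23, √55), and [Q(√23, √55):Q] = 4 (since 23, 55 are distinct squarefree integers > 1 with 1265 not a perfect square). To show equality we compute the minimal polynomial of γ. From γ = √23 + √55: γ^2 = 23 + 2√(1265) + 55 = 78 + 2√(1265), so γ^2 - 78 = 2√(1265); squaring, (γ^2 - 78)^2 = 4·1265, i.e. γ^4 - 156γ^2 + 6084 - 5060 = 0, i.e. γ^4 - 156γ^2 + 1024 = 0. So γ is a root of x^4 - 156x^2 + 1024. This polynomial is irreducible over Q: it has no rational root (each ±√23 ± √55 is irrational), and any factorization into two quadratics over Q would force √(1265) ∈ Q (pairing opposite roots) or √23, √55 ∈ Q (other pairings), all impossible. Hence [Q(γ):Q] = 4 = [Q(√23, √55):Q], so Q(γ) = Q(√23, √55).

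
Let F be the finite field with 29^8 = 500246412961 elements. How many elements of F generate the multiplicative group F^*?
There are φ(500246412960) = 114070118400 primitive elements

F_q^* is cyclic of order q - 1 = 500246412960. A cyclic group of order m has exactly φ(m) generators. Here m = 500246412960 = 2^5 · 3 · 5 · 7 · 421 · 353641, so the number of primitive elements is φ(500246412960) = 114070118400.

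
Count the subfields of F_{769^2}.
F_{769^2} has 2 subfields

The subfields of F_{p^n} are exactly the fields F_{p^d} for d | n (each is the fixed field of the unique index-d subgroup of Gal(F_{p^n}/F_p) ≅ Z/nZ). The divisors of n = 2 are {1, 2}, giving 2 subfields: F_{769^1}, F_{769^2}.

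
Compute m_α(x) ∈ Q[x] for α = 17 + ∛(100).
m_α(x) = x^3 - 51x^2 + 867x - 5013

Set β = α - 17 = ∛(100), so β^3 = 100. Then (α - 17)^3 - 100 = 0, i.e. α is a root of g(x) = (x - 17)^3 - 100 = x^3 - 51x^2 + 867x - 5013. Since g(x) = h(x - 17) where h(x) = x^3 - 100, and h is irreducible over Q (because 100 is not a perfect cube, so h has no rational root, and a monic cubic with no rational root is irreducible), g is also irreducible (irreducibility is preserved under the substitution x → x - 17). Hence m_α(x) = x^3 - 51x^2 + 867x - 5013.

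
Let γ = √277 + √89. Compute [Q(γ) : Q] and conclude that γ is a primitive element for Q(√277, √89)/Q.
[Q(γ) : Q] = 4 (equivalently, Q(γ) = Q(√277, √89))

Obviously Q(γ) ⊆ Q(√277, √89), and [Q(√277, √89):Q] = 4 (since 277, 89 are distinct squarefree integers > 1 with 24653 not a perfect square). To show equality we compute the minimal polynomial of γ. From γ = √277 + √89: γ^2 = 277 + 2√(24653) + 89 = 366 + 2√(24653), so γ^2 - 366 = 2√(24653); squaring, (γ^2 - 366)^2 = 4·24653, i.e. γ^4 - 732γ^2 + 133956 - 98612 = 0, i.e. γ^4 - 732γ^2 + 35344 = 0. So γ is a root of x^4 - 732x^2 + 35344. This polynomial is irreducible over Q: it has no rational root (each ±√277 ± √89 is irrational), and any factorization into two quadratics over Q would force √(24653) ∈ Q (pairing opposite roots) or √277, √89 ∈ Q (other pairings), all impossible. Hence [Q(γ):Q] = 4 = [Q(√277, √89):Q], so Q(γ) = Q(√277, √89).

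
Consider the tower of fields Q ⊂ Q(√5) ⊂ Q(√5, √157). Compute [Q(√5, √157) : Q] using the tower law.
[Q(√5, √157) : Q] = 4

[Q(√5):Q] = 2 (min poly x^2 - 5, irreducible since 5 is squarefree > 1). For the top step, suppose √157 ∈ Q(√5), say √157 = c + d√5 with c, d ∈ Q. Squaring: 157 = c^2 + 5d^2 + 2cd√5. Since √5 ∉ Q this forces 2cd = 0. If d = 0 then √157 = c ∈ Q, contradicting 157 squarefree > 1. If c = 0 then 157 = 5d^2, so 5·157 = (5d)^2 is a perfect square in Q — but 5·157 = 785 is not a perfect square (since 5 and 157 are distinct squarefree integers). Contradiction. Hence √157 ∉ Q(√5), so x^2 - 157 stays irreducible over Q(√5) and [Q(√5, √157) : Q(√5)] = 2. By the tower law, [Q(√5, √157) : Q] = 2 · 2 = 4.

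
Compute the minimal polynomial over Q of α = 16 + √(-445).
m_α(x) = x^2 - 32x + 701

From α - 16 = √(-445), squaring gives (α - 16)^2 = -445, i.e. α^2 - 32α + 256 = -445, so α^2 - 32α + 701 = 0. The discriminant of x^2 - 32x + 701 is (-32)^2 - 4·(701) = 1024 - 2804 = -1780, and 4·(-445) is not a perfect square in Q since -445 is squarefree and ≠ 1. Hence x^2 - 32x + 701 is irreducible over Q and is the minimal polynomial of α.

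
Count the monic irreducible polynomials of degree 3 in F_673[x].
There are 101606848 monic irreducible polynomials of degree 3 over F_673

Each element of F_{673^3} that lies in no proper subfield is a root of exactly one monic irreducible of degree 3 over F_673, and each such polynomial has 3 distinct roots in F_{673^3}. By Möbius inversion the count is N_673(3) = (1/3) Σ_{d|3} μ(3/d) · 673^d = (1/3)(μ(3)·673^1 + μ(1)·673^3) = 304820544/3 = 101606848.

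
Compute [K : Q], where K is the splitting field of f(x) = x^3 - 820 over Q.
[K : Q] = 6

The roots of x^3 - 820 are ∛820, ω∛820, ω^2∛820 where ω = e^(2πi/3) is a primitive cube root of unity, so K = Q(∛820, ω). Now [Q(∛820):Q] = 3 (since 820 is not a perfect cube, x^3 - 820 is irreducible) and [Q(ω):Q] = 2. Both 2 and 3 divide [K:Q], and [K:Q] ≤ 3·2 = 6, so [K:Q] = 6. (Equivalently: Q(∛820) ⊂ R but ω ∉ R, so [K : Q(∛820)] = 2.)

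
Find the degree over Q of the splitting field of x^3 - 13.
[K : Q] = 6

The roots of x^3 - 13 are ∛13, ω∛13, ω^2∛13 where ω = e^(2πi/3) is a primitive cube root of unity, so K = Q(∛13, ω). Now [Q(∛13):Q] = 3 (since 13 is not a perfect cube, x^3 - 13 is irreducible) and [Q(ω):Q] = 2. Both 2 and 3 divide [K:Q], and [K:Q] ≤ 3·2 = 6, so [K:Q] = 6. (Equivalently: Q(∛13) ⊂ R but ω ∉ R, so [K : Q(∛13)] = 2.)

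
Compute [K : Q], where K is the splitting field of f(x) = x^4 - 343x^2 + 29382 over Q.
[K : Q] = 4

Solving the quadratic in x^2: x^2 = (343 ± √(343^2 - 4·29382))/2 = (343 ± √121)/2 = (343 ± 11)/2, giving x^2 = 177 or x^2 = 166. So f(x) = (x^2 - 177)(x^2 - 166) and the roots of f are ±√177, ±√166. Hence the splitting field is K = Q(√177, √166). Since 177 and 166 are distinct squarefree integers > 1, their product 29382 is not a perfect square, so √166 ∉ Q(√177). By the tower law [K:Q] = [Q(√177,√166):Q(√177)] · [Q(√177):Q] = 2 · 2 = 4.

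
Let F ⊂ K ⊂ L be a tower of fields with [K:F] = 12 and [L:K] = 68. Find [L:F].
[L:F] = 816

The tower law says that for any tower of field extensions F ⊂ K ⊂ L with finite degrees, [L:F] = [L:K] · [K:F]. Here this gives [L:F] = 68 · 12 = 816.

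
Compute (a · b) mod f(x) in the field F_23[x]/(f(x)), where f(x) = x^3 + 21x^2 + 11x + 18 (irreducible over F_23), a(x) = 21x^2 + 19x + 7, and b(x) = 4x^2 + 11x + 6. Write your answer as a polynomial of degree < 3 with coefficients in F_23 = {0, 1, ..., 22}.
a · b ≡ 21x^2 + 9x + 2 (mod f(x))

Multiply in F_23[x]: a(x)·b(x) = (21x^2 + 19x + 7)·(4x^2 + 11x + 6) = 15x^4 + 8x^3 + 18x^2 + 7x + 19. This has degree ≥ 3, so divide by f(x) over F_23: 15x^4 + 8x^3 + 18x^2 + 7x + 19 = (15x + 15)·(x^3 + 21x^2 + 11x + 18) + (21x^2 + 9x + 2). Hence a·b ≡ 21x^2 + 9x + 2 (mod f). (F_23[x]/(f) is a field with 23^3 = 12167 elements since f is irreducible of degree 3.)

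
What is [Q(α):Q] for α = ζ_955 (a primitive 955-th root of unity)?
[Q(α):Q] = 760

The minimal polynomial of ζ_955 over Q is the 955-th cyclotomic polynomial Φ_955(x), which is irreducible over Q and has degree φ(955) = 760. Hence [Q(α):Q] = φ(955) = 760.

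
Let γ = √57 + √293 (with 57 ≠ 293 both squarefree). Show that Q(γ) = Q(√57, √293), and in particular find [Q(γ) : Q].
[Q(γ) : Q] = 4 (equivalently, Q(γ) = Q(√57, √293))

Obviously Q(γ) ⊆ Q(√57, √293), and [Q(√57, √293):Q] = 4 (since 57, 293 are distinct squarefree integers > 1 with 16701 not a perfect square). To show equality we compute the minimal polynomial of γ. From γ = √57 + √293: γ^2 = 57 + 2√(16701) + 293 = 350 + 2√(16701), so γ^2 - 350 = 2√(16701); squaring, (γ^2 - 350)^2 = 4·16701, i.e. γ^4 - 700γ^2 + 122500 - 66804 = 0, i.e. γ^4 - 700γ^2 + 55696 = 0. So γ is a root of x^4 - 700x^2 + 55696. This polynomial is irreducible over Q: it has no rational root (each ±√57 ± √293 is irrational), and any factorization into two quadratics over Q would force √(16701) ∈ Q (pairing opposite roots) or √57, √293 ∈ Q (other pairings), all impossible. Hence [Q(γ):Q] = 4 = [Q(√57, √293):Q], so Q(γ) = Q(√57, √293).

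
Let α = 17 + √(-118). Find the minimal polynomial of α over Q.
m_α(x) = x^2 - 34x + 407

From α - 17 = √(-118), squaring gives (α - 17)^2 = -118, i.e. α^2 - 34α + 289 = -118, so α^2 - 34α + 407 = 0. The discriminant of x^2 - 34x + 407 is (-34)^2 - 4·(407) = 1156 - 1628 = -472, and 4·(-118) is not a perfect square in Q since -118 is squarefree and ≠ 1. Hence x^2 - 34x + 407 is irreducible over Q and is the minimal polynomial of α.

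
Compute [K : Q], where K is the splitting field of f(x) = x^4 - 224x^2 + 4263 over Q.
[K : Q] = 4

Solving the quadratic in x^2: x^2 = (224 ± √(224^2 - 4·4263))/2 = (224 ± √33124)/2 = (224 ± 182)/2, giving x^2 = 203 or x^2 = 21. So f(x) = (x^2 - 203)(x^2 - 21) and the roots of f are ±√203, ±√21. Hence the splitting field is K = Q(√203, √21). Since 203 and 21 are distinct squarefree integers > 1, their product 4263 is not a perfect square, so √21 ∉ Q(√203). By the tower law [K:Q] = [Q(√203,√21):Q(√203)] · [Q(√203):Q] = 2 · 2 = 4.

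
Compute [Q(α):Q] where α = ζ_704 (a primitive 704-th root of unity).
[Q(α):Q] = 320

The minimal polynomial of ζ_704 over Q is the 704-th cyclotomic polynomial Φ_704(x), which is irreducible over Q and has degree φ(704) = 320. Hence [Q(α):Q] = φ(704) = 320.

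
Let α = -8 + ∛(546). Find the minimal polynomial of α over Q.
m_α(x) = x^3 + 24x^2 + 192x - 34

Set β = α + 8 = ∛(546), so β^3 = 546. Then (α + 8)^3 - 546 = 0, i.e. α is a root of g(x) = (x + 8)^3 - 546 = x^3 + 24x^2 + 192x - 34. Since g(x) = h(x + 8) where h(x) = x^3 - 546, and h is irreducible over Q (because 546 is not a perfect cube, so h has no rational root, and a monic cubic with no rational root is irreducible), g is also irreducible (irreducibility is preserved under the substitution x → x + 8). Hence m_α(x) = x^3 + 24x^2 + 192x - 34.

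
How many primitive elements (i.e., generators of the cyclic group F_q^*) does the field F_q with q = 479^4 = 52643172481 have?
There are φ(52643172480) = 13811646464 primitive elements

F_q^* is cyclic of order q - 1 = 52643172480. A cyclic group of order m has exactly φ(m) generators. Here m = 52643172480 = 2^7 · 3 · 5 · 89 · 239 · 1289, so the number of primitive elements is φ(52643172480) = 13811646464.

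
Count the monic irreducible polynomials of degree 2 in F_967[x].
There are 467061 monic irreducible polynomials of degree 2 over F_967

Each element of F_{967^2} that lies in no proper subfield is a root of exactly one monic irreducible of degree 2 over F_967, and each such polynomial has 2 distinct roots in F_{967^2}. By Möbius inversion the count is N_967(2) = (1/2) Σ_{d|2} μ(2/d) · 967^d = (1/2)(μ(2)·967^1 + μ(1)·967^2) = 934122/2 = 467061.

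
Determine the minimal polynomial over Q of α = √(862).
m_α(x) = x^2 - 862

α satisfies α^2 - 862 = 0, so x^2 - 862 annihilates α. Since d = 862 is squarefree and ≠ 1, it is not a perfect square in Q, so x^2 - 862 has no rational root and is therefore irreducible over Q (a degree-2 polynomial over a field is irreducible iff it has no root). Hence m_α(x) = x^2 - 862.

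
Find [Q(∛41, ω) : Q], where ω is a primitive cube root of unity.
[Q(∛41, ω) : Q] = 6

[Q(∛41):Q] = 3 (min poly x^3 - 41, irreducible since 41 is not a perfect cube). [Q(ω):Q] = 2 (min poly x^2 + x + 1). Since Q(∛41) ⊂ R and ω ∉ R, we have ω ∉ Q(∛41), so x^2 + x + 1 remains irreducible over Q(∛41) and [Q(∛41, ω) : Q(∛41)] = 2. By the tower law, [Q(∛41, ω) : Q] = 3 · 2 = 6. (In fact Q(∛41, ω) is the splitting field of x^3 - 41 over Q.)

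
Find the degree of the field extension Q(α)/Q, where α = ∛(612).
[Q(α):Q] = 3

The minimal polynomial of α is x^3 - 612, irreducible over Q since 612 is not a perfect cube (so x^3 - 612 has no rational root). Hence [Q(α):Q] = deg(m_α) = 3.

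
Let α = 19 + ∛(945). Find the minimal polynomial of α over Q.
m_α(x) = x^3 - 57x^2 + 1083x - 7804

Set β = α - 19 = ∛(945), so β^3 = 945. Then (α - 19)^3 - 945 = 0, i.e. α is a root of g(x) = (x - 19)^3 - 945 = x^3 - 57x^2 + 1083x - 7804. Since g(x) = h(x - 19) where h(x) = x^3 - 945, and h is irreducible over Q (because 945 is not a perfect cube, so h has no rational root, and a monic cubic with no rational root is irreducible), g is also irreducible (irreducibility is preserved under the substitution x → x - 19). Hence m_α(x) = x^3 - 57x^2 + 1083x - 7804.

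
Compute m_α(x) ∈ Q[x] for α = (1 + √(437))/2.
m_α(x) = x^2 - x - 109

From 2α - 1 = √(437), squaring gives (2α - 1)^2 = 437, i.e. 4α^2 - 4α + 1 = 437, so α^2 - α + (1 - 437)/4 = 0. Since 437 ≡ 1 (mod 4), (1 - 437)/4 = -109 ∈ Z. The polynomial x^2 - x - 109 has discriminant 1 - 4·(-109) = 437, which is not a perfect square in Q (d = 437 is squarefree and ≠ 1), so x^2 - x - 109 is irreducible over Q. It is the minimal polynomial of α.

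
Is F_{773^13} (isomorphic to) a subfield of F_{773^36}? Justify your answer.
No: F_{773^13} is not a subfield of F_{773^36}

F_{p^m} embeds in F_{p^n} iff m | n. Here 13 ∤ 36 (since 36 = 2·13 + 10 with remainder 10 ≠ 0), so F_{773^13} is not a subfield of F_{773^36}. Equivalently: if it were, the tower law would give 13 = [F_{773^13}:F_773] dividing [F_{773^36}:F_773] = 36, contradiction.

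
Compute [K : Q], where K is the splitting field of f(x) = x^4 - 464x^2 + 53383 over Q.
[K : Q] = 4

Solving the quadratic in x^2: x^2 = (464 ± √(464^2 - 4·53383))/2 = (464 ± √1764)/2 = (464 ± 42)/2, giving x^2 = 253 or x^2 = 211. So f(x) = (x^2 - 253)(x^2 - 211) and the roots of f are ±√253, ±√211. Hence the splitting field is K = Q(√253, √211). Since 253 and 211 are distinct squarefree integers > 1, their product 53383 is not a perfect square, so √211 ∉ Q(√253). By the tower law [K:Q] = [Q(√253,√211):Q(√253)] · [Q(√253):Q] = 2 · 2 = 4.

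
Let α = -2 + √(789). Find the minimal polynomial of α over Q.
m_α(x) = x^2 + 4x - 785

From α + 2 = √(789), squaring gives (α + 2)^2 = 789, i.e. α^2 + 4α + 4 = 789, so α^2 + 4α - 785 = 0. The discriminant of x^2 + 4x - 785 is (4)^2 - 4·(-785) = 16 + 3140 = 3156, and 4·(789) is not a perfect square in Q since 789 is squarefree and ≠ 1. Hence x^2 + 4x - 785 is irreducible over Q and is the minimal polynomial of α.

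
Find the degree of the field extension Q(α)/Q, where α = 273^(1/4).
[Q(α):Q] = 4

α is a root of x^4 - 273. By Eisenstein's criterion at the prime p = 3 (which divides the constant term 273 but p^2 = 9 does not, since 273 is squarefree), x^4 - 273 is irreducible over Q. Hence [Q(α):Q] = 4.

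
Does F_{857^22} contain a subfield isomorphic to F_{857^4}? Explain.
No: F_{857^4} is not a subfield of F_{857^22}

F_{p^m} embeds in F_{p^n} iff m | n. Here 4 ∤ 22 (since 22 = 5·4 + 2 with remainder 2 ≠ 0), so F_{857^4} is not a subfield of F_{857^22}. Equivalently: if it were, the tower law would give 4 = [F_{857^4}:F_857] dividing [F_{857^22}:F_857] = 22, contradiction.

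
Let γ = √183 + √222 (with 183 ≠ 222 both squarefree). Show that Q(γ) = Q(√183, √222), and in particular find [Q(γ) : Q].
[Q(γ) : Q] = 4 (equivalently, Q(γ) = Q(√183, √222))

Obviously Q(γ) ⊆ Q(√183, √222), and [Q(√183, √222):Q] = 4 (since 183, 222 are distinct squarefree integers > 1 with 40626 not a perfect square). To show equality we compute the minimal polynomial of γ. From γ = √183 + √222: γ^2 = 183 + 2√(40626) + 222 = 405 + 2√(40626), so γ^2 - 405 = 2√(40626); squaring, (γ^2 - 405)^2 = 4·40626, i.e. γ^4 - 810γ^2 + 164025 - 162504 = 0, i.e. γ^4 - 810γ^2 + 1521 = 0. So γ is a root of x^4 - 810x^2 + 1521. This polynomial is irreducible over Q: it has no rational root (each ±√183 ± √222 is irrational), and any factorization into two quadratics over Q would force √(40626) ∈ Q (pairing opposite roots) or √183, √222 ∈ Q (other pairings), all impossible. Hence [Q(γ):Q] = 4 = [Q(√183, √222):Q], so Q(γ) = Q(√183, √222).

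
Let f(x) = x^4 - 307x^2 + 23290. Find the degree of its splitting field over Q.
[K : Q] = 4

Solving the quadratic in x^2: x^2 = (307 ± √(307^2 - 4·23290))/2 = (307 ± √1089)/2 = (307 ± 33)/2, giving x^2 = 170 or x^2 = 137. So f(x) = (x^2 - 170)(x^2 - 137) and the roots of f are ±√170, ±√137. Hence the splitting field is K = Q(√170, √137). Since 170 and 137 are distinct squarefree integers > 1, their product 23290 is not a perfect square, so √137 ∉ Q(√170). By the tower law [K:Q] = [Q(√170,√137):Q(√170)] · [Q(√170):Q] = 2 · 2 = 4.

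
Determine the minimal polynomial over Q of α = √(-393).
m_α(x) = x^2 + 393

α satisfies α^2 + 393 = 0, so x^2 + 393 annihilates α. Since d = -393 is squarefree and ≠ 1, it is not a perfect square in Q, so x^2 + 393 has no rational root and is therefore irreducible over Q (a degree-2 polynomial over a field is irreducible iff it has no root). Hence m_α(x) = x^2 + 393.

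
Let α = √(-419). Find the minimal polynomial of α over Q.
m_α(x) = x^2 + 419

α satisfies α^2 + 419 = 0, so x^2 + 419 annihilates α. Since d = -419 is squarefree and ≠ 1, it is not a perfect square in Q, so x^2 + 419 has no rational root and is therefore irreducible over Q (a degree-2 polynomial over a field is irreducible iff it has no root). Hence m_α(x) = x^2 + 419.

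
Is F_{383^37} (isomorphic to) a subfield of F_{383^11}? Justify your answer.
No: F_{383^37} is not a subfield of F_{383^11}

F_{p^m} embeds in F_{p^n} iff m | n. Here 37 ∤ 11 (since 11 = 0·37 + 11 with remainder 11 ≠ 0), so F_{383^37} is not a subfield of F_{383^11}. Equivalently: if it were, the tower law would give 37 = [F_{383^37}:F_383] dividing [F_{383^11}:F_383] = 11, contradiction.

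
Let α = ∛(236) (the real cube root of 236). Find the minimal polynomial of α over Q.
m_α(x) = x^3 - 236

α satisfies α^3 = 236, so x^3 - 236 annihilates α. By the rational root test, a rational root p/q (in lowest terms) of x^3 - 236 would satisfy p^3 = 236 q^3, forcing q = 1 and p^3 = 236; but 236 is not a perfect cube, contradiction. A monic cubic over Q with no rational root is irreducible (any nontrivial factorization would include a linear factor). Hence x^3 - 236 is the minimal polynomial of α, and in particular [Q(α):Q] = 3.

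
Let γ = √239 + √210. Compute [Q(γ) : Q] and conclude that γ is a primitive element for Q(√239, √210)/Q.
[Q(γ) : Q] = 4 (equivalently, Q(γ) = Q(√239, √210))

Obviously Q(γ) ⊆ Q(√239, √210), and [Q(√239, √210):Q] = 4 (since 239, 210 are distinct squarefree integers > 1 with 50190 not a perfect square). To show equality we compute the minimal polynomial of γ. From γ = √239 + √210: γ^2 = 239 + 2√(50190) + 210 = 449 + 2√(50190), so γ^2 - 449 = 2√(50190); squaring, (γ^2 - 449)^2 = 4·50190, i.e. γ^4 - 898γ^2 + 201601 - 200760 = 0, i.e. γ^4 - 898γ^2 + 841 = 0. So γ is a root of x^4 - 898x^2 + 841. This polynomial is irreducible over Q: it has no rational root (each ±√239 ± √210 is irrational), and any factorization into two quadratics over Q would force √(50190) ∈ Q (pairing opposite roots) or √239, √210 ∈ Q (other pairings), all impossible. Hence [Q(γ):Q] = 4 = [Q(√239, √210):Q], so Q(γ) = Q(√239, √210).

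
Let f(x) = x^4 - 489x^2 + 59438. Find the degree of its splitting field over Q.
[K : Q] = 4

Solving the quadratic in x^2: x^2 = (489 ± √(489^2 - 4·59438))/2 = (489 ± √1369)/2 = (489 ± 37)/2, giving x^2 = 263 or x^2 = 226. So f(x) = (x^2 - 263)(x^2 - 226) and the roots of f are ±√263, ±√226. Hence the splitting field is K = Q(√263, √226). Since 263 and 226 are distinct squarefree integers > 1, their product 59438 is not a perfect square, so √226 ∉ Q(√263). By the tower law [K:Q] = [Q(√263,√226):Q(√263)] · [Q(√263):Q] = 2 · 2 = 4.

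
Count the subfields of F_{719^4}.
F_{719^4} has 3 subfields

The subfields of F_{p^n} are exactly the fields F_{p^d} for d | n (each is the fixed field of the unique index-d subgroup of Gal(F_{p^n}/F_p) ≅ Z/nZ). The divisors of n = 4 are {1, 2, 4}, giving 3 subfields: F_{719^1}, F_{719^2}, F_{719^4}.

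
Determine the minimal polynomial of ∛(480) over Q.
m_α(x) = x^3 - 480

α satisfies α^3 = 480, so x^3 - 480 annihilates α. By the rational root test, a rational root p/q (in lowest terms) of x^3 - 480 would satisfy p^3 = 480 q^3, forcing q = 1 and p^3 = 480; but 480 is not a perfect cube, contradiction. A monic cubic over Q with no rational root is irreducible (any nontrivial factorization would include a linear factor). Hence x^3 - 480 is the minimal polynomial of α, and in particular [Q(α):Q] = 3.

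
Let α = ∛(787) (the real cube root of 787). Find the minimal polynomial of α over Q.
m_α(x) = x^3 - 787

α satisfies α^3 = 787, so x^3 - 787 annihilates α. By the rational root test, a rational root p/q (in lowest terms) of x^3 - 787 would satisfy p^3 = 787 q^3, forcing q = 1 and p^3 = 787; but 787 is not a perfect cube, contradiction. A monic cubic over Q with no rational root is irreducible (any nontrivial factorization would include a linear factor). Hence x^3 - 787 is the minimal polynomial of α, and in particular [Q(α):Q] = 3.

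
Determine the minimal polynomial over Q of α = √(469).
m_α(x) = x^2 - 469

α satisfies α^2 - 469 = 0, so x^2 - 469 annihilates α. Since d = 469 is squarefree and ≠ 1, it is not a perfect square in Q, so x^2 - 469 has no rational root and is therefore irreducible over Q (a degree-2 polynomial over a field is irreducible iff it has no root). Hence m_α(x) = x^2 - 469.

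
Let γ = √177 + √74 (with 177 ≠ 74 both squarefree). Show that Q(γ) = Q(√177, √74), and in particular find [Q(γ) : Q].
[Q(γ) : Q] = 4 (equivalently, Q(γ) = Q(√177, √74))

Obviously Q(γ) ⊆ Q(√177, √74), and [Q(√177, √74):Q] = 4 (since 177, 74 are distinct squarefree integers > 1 with 13098 not a perfect square). To show equality we compute the minimal polynomial of γ. From γ = √177 + √74: γ^2 = 177 + 2√(13098) + 74 = 251 + 2√(13098), so γ^2 - 251 = 2√(13098); squaring, (γ^2 - 251)^2 = 4·13098, i.e. γ^4 - 502γ^2 + 63001 - 52392 = 0, i.e. γ^4 - 502γ^2 + 10609 = 0. So γ is a root of x^4 - 502x^2 + 10609. This polynomial is irreducible over Q: it has no rational root (each ±√177 ± √74 is irrational), and any factorization into two quadratics over Q would force √(13098) ∈ Q (pairing opposite roots) or √177, √74 ∈ Q (other pairings), all impossible. Hence [Q(γ):Q] = 4 = [Q(√177, √74):Q], so Q(γ) = Q(√177, √74).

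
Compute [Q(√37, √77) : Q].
[Q(√37, √77) : Q] = 4

[Q(√37):Q] = 2 (min poly x^2 - 37, irreducible since 37 is squarefree > 1). For the top step, suppose √77 ∈ Q(√37), say √77 = c + d√37 with c, d ∈ Q. Squaring: 77 = c^2 + 37d^2 + 2cd√37. Since √37 ∉ Q this forces 2cd = 0. If d = 0 then √77 = c ∈ Q, contradicting 77 squarefree > 1. If c = 0 then 77 = 37d^2, so 37·77 = (37d)^2 is a perfect square in Q — but 37·77 = 2849 is not a perfect square (since 37 and 77 are distinct squarefree integers). Contradiction. Hence √77 ∉ Q(√37), so x^2 - 77 stays irreducible over Q(√37) and [Q(√37, √77) : Q(√37)] = 2. By the tower law, [Q(√37, √77) : Q] = 2 · 2 = 4.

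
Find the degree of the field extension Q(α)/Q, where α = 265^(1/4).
[Q(α):Q] = 4

α is a root of x^4 - 265. By Eisenstein's criterion at the prime p = 5 (which divides the constant term 265 but p^2 = 25 does not, since 265 is squarefree), x^4 - 265 is irreducible over Q. Hence [Q(α):Q] = 4.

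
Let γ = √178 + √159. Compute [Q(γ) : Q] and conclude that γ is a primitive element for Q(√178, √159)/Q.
[Q(γ) : Q] = 4 (equivalently, Q(γ) = Q(√178, √159))

Obviously Q(γ) ⊆ Q(√178, √159), and [Q(√178, √159):Q] = 4 (since 178, 159 are distinct squarefree integers > 1 with 28302 not a perfect square). To show equality we compute the minimal polynomial of γ. From γ = √178 + √159: γ^2 = 178 + 2√(28302) + 159 = 337 + 2√(28302), so γ^2 - 337 = 2√(28302); squaring, (γ^2 - 337)^2 = 4·28302, i.e. γ^4 - 674γ^2 + 113569 - 113208 = 0, i.e. γ^4 - 674γ^2 + 361 = 0. So γ is a root of x^4 - 674x^2 + 361. This polynomial is irreducible over Q: it has no rational root (each ±√178 ± √159 is irrational), and any factorization into two quadratics over Q would force √(28302) ∈ Q (pairing opposite roots) or √178, √159 ∈ Q (other pairings), all impossible. Hence [Q(γ):Q] = 4 = [Q(√178, √159):Q], so Q(γ) = Q(√178, √159).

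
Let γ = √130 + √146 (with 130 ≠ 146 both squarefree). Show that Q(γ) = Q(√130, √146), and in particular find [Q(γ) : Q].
[Q(γ) : Q] = 4 (equivalently, Q(γ) = Q(√130, √146))

Obviously Q(γ) ⊆ Q(√130, √146), and [Q(√130, √146):Q] = 4 (since 130, 146 are distinct squarefree integers > 1 with 18980 not a perfect square). To show equality we compute the minimal polynomial of γ. From γ = √130 + √146: γ^2 = 130 + 2√(18980) + 146 = 276 + 2√(18980), so γ^2 - 276 = 2√(18980); squaring, (γ^2 - 276)^2 = 4·18980, i.e. γ^4 - 552γ^2 + 76176 - 75920 = 0, i.e. γ^4 - 552γ^2 + 256 = 0. So γ is a root of x^4 - 552x^2 + 256. This polynomial is irreducible over Q: it has no rational root (each ±√130 ± √146 is irrational), and any factorization into two quadratics over Q would force √(18980) ∈ Q (pairing opposite roots) or √130, √146 ∈ Q (other pairings), all impossible. Hence [Q(γ):Q] = 4 = [Q(√130, √146):Q], so Q(γ) = Q(√130, √146).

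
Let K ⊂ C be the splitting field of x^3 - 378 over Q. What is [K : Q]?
[K : Q] = 6

The roots of x^3 - 378 are ∛378, ω∛378, ω^2∛378 where ω = e^(2πi/3) is a primitive cube root of unity, so K = Q(∛378, ω). Now [Q(∛378):Q] = 3 (since 378 is not a perfect cube, x^3 - 378 is irreducible) and [Q(ω):Q] = 2. Both 2 and 3 divide [K:Q], and [K:Q] ≤ 3·2 = 6, so [K:Q] = 6. (Equivalently: Q(∛378) ⊂ R but ω ∉ R, so [K : Q(∛378)] = 2.)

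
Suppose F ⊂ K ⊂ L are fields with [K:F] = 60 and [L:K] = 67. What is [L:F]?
[L:F] = 4020

The tower law says that for any tower of field extensions F ⊂ K ⊂ L with finite degrees, [L:F] = [L:K] · [K:F]. Here this gives [L:F] = 67 · 60 = 4020.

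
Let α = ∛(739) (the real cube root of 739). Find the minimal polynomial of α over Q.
m_α(x) = x^3 - 739

α satisfies α^3 = 739, so x^3 - 739 annihilates α. By the rational root test, a rational root p/q (in lowest terms) of x^3 - 739 would satisfy p^3 = 739 q^3, forcing q = 1 and p^3 = 739; but 739 is not a perfect cube, contradiction. A monic cubic over Q with no rational root is irreducible (any nontrivial factorization would include a linear factor). Hence x^3 - 739 is the minimal polynomial of α, and in particular [Q(α):Q] = 3.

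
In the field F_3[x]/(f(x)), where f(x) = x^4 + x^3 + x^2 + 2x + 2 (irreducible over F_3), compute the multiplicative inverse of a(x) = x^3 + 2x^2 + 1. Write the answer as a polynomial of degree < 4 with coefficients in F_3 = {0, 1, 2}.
a(x)^(-1) ≡ x^3 + x^2 + x + 1 (mod f(x))

Since f is irreducible over F_3, F_3[x]/(f) is a field and a(x) ≠ 0 has an inverse. Apply the extended Euclidean algorithm to f(x) and a(x) in F_3[x]: f(x) = (x + 2)·a(x) + (x);  a(x) = (x^2 + 2x)·(x) + (1). The last nonzero remainder is the constant 1 = gcd(f, a) in F_3. Back-substituting through the division chain expresses 1 = s(x)·a(x) + t(x)·f(x) with s(x) ≡ x^3 + x^2 + x + 1 (mod f), so a(x)^(-1) ≡ s(x) = x^3 + x^2 + x + 1 (mod f). Check: (x^3 + 2x^2 + 1)·(x^3 + x^2 + x + 1) = x^6 + x^3 + x + 1 ≡ 1 (mod x^4 + x^3 + x^2 + 2x + 2).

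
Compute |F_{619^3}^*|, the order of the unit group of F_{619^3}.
|F_{619^3}^*| = 237176658

F_{619^3} has 619^3 = 237176659 elements; its multiplicative group consists of all nonzero elements, so |F_{619^3}^*| = 237176659 - 1 = 237176658. (It is cyclic since any finite subgroup of the multiplicative group of a field is cyclic.)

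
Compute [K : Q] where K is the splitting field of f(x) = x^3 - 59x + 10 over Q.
[K : Q] = 6

By the rational root test, any rational root of the monic integer polynomial f(x) = x^3 - 59x + 10 must be an integer dividing the constant term 10, i.e. one of ±{1, 2, 5, 10}. Evaluating: f(1) = -48, f(-1) = 68, f(2) = -100, f(-2) = 120, f(5) = -160, f(-5) = 180, f(10) = 420, f(-10) = -400; none is 0, so f has no rational root and is therefore irreducible over Q (a cubic with no linear factor over a field is irreducible). For an irreducible cubic, the Galois group is A_3 or S_3 according as the discriminant disc(f) = -4a^3 - 27b^2 = -4·(-59)^3 - 27·(10)^2 = 818816 is or is not a square in Q. Here disc(f) = 818816 is not a perfect square in Q, so the Galois group of f over Q is not contained in A_3 and must be all of S_3. The splitting field has degree |S_3| = 6 over Q, so [K : Q] = 6.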